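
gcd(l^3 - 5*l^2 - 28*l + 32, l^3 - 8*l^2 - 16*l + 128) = l^2 - 4*l - 32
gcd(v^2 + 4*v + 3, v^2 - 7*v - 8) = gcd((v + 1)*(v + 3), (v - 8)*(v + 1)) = v + 1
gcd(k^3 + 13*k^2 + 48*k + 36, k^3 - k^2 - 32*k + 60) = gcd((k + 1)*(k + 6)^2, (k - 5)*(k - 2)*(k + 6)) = k + 6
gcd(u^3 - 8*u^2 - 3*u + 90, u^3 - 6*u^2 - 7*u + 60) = u^2 - 2*u - 15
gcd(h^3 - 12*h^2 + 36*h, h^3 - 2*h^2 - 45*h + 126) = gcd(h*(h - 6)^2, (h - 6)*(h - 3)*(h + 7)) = h - 6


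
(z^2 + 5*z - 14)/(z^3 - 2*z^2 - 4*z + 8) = (z + 7)/(z^2 - 4)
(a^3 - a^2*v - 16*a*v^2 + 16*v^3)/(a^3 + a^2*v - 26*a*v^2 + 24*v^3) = (a + 4*v)/(a + 6*v)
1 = 1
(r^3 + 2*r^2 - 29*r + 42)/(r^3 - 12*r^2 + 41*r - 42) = (r + 7)/(r - 7)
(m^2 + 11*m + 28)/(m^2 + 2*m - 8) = (m + 7)/(m - 2)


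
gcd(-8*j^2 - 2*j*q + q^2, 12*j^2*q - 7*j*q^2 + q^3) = -4*j + q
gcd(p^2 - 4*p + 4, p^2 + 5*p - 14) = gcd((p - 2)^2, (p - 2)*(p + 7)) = p - 2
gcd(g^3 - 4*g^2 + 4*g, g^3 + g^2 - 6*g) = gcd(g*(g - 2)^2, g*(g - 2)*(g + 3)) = g^2 - 2*g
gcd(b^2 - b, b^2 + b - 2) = b - 1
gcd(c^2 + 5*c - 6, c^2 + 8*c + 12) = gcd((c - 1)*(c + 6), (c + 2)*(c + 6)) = c + 6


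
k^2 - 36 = (k - 6)*(k + 6)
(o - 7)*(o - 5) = o^2 - 12*o + 35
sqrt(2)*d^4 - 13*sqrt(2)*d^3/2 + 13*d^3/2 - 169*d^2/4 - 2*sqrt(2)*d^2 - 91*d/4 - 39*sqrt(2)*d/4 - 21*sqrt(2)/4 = (d - 7)*(d + 1/2)*(d + 3*sqrt(2))*(sqrt(2)*d + 1/2)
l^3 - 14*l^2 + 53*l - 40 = (l - 8)*(l - 5)*(l - 1)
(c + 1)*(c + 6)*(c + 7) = c^3 + 14*c^2 + 55*c + 42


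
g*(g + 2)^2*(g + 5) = g^4 + 9*g^3 + 24*g^2 + 20*g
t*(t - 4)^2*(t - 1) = t^4 - 9*t^3 + 24*t^2 - 16*t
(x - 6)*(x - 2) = x^2 - 8*x + 12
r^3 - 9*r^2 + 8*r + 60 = (r - 6)*(r - 5)*(r + 2)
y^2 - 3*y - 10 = (y - 5)*(y + 2)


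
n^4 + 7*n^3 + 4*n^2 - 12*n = n*(n - 1)*(n + 2)*(n + 6)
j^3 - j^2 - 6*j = j*(j - 3)*(j + 2)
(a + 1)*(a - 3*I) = a^2 + a - 3*I*a - 3*I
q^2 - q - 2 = (q - 2)*(q + 1)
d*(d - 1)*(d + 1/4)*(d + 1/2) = d^4 - d^3/4 - 5*d^2/8 - d/8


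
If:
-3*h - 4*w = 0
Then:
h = -4*w/3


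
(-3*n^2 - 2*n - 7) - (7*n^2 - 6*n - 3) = -10*n^2 + 4*n - 4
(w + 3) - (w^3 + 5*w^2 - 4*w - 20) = -w^3 - 5*w^2 + 5*w + 23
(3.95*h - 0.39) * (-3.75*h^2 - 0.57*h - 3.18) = -14.8125*h^3 - 0.789*h^2 - 12.3387*h + 1.2402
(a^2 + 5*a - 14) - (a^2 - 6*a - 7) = 11*a - 7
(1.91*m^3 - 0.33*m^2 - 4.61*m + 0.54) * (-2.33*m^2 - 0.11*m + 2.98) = -4.4503*m^5 + 0.5588*m^4 + 16.4694*m^3 - 1.7345*m^2 - 13.7972*m + 1.6092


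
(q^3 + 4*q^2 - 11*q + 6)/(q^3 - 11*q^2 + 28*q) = (q^3 + 4*q^2 - 11*q + 6)/(q*(q^2 - 11*q + 28))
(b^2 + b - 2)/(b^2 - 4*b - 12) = (b - 1)/(b - 6)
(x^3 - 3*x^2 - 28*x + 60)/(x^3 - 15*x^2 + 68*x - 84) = (x + 5)/(x - 7)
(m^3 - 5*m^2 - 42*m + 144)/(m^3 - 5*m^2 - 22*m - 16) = (m^2 + 3*m - 18)/(m^2 + 3*m + 2)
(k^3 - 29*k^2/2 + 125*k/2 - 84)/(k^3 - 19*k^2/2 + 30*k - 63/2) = (k - 8)/(k - 3)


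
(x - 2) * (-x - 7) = -x^2 - 5*x + 14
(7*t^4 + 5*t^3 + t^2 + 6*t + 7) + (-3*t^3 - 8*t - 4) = 7*t^4 + 2*t^3 + t^2 - 2*t + 3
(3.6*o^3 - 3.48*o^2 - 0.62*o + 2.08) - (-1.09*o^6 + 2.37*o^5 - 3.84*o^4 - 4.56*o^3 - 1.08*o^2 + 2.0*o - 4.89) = 1.09*o^6 - 2.37*o^5 + 3.84*o^4 + 8.16*o^3 - 2.4*o^2 - 2.62*o + 6.97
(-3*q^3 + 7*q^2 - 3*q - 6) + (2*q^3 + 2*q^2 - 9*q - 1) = -q^3 + 9*q^2 - 12*q - 7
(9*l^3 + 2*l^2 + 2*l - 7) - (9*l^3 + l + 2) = 2*l^2 + l - 9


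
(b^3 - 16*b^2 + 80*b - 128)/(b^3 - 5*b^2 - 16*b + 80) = (b^2 - 12*b + 32)/(b^2 - b - 20)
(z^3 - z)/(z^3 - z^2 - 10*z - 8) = z*(z - 1)/(z^2 - 2*z - 8)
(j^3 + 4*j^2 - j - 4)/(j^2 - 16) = (j^2 - 1)/(j - 4)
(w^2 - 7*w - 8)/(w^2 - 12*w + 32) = (w + 1)/(w - 4)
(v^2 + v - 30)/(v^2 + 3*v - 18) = (v - 5)/(v - 3)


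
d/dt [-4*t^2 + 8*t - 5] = 8 - 8*t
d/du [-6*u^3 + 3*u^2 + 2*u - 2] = -18*u^2 + 6*u + 2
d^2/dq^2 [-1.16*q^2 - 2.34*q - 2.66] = -2.32000000000000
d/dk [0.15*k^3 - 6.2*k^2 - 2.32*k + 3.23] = 0.45*k^2 - 12.4*k - 2.32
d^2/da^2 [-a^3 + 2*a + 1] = -6*a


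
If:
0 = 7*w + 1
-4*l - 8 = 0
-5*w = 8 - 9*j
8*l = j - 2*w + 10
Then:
No Solution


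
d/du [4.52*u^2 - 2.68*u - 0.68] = 9.04*u - 2.68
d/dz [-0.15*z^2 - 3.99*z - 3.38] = -0.3*z - 3.99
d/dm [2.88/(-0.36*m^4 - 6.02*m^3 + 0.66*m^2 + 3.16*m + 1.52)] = (4.1472*m^3 + 52.0128*m^2 - 3.8016*m - 9.1008)/(-0.36*m^4 - 6.02*m^3 + 0.66*m^2 + 3.16*m + 1.52)^2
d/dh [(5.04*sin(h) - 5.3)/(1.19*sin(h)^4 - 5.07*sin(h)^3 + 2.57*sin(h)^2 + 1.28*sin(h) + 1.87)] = (-17.9928*sin(h)^4 + 76.3336*sin(h)^3 - 93.5658*sin(h)^2 + 27.242*sin(h) + 16.2088)*cos(h)/(1.4161*sin(h)^8 - 12.0666*sin(h)^7 + 31.8215*sin(h)^6 - 23.0134*sin(h)^5 - 1.9237*sin(h)^4 - 12.3826*sin(h)^3 + 11.2502*sin(h)^2 + 4.7872*sin(h) + 3.4969)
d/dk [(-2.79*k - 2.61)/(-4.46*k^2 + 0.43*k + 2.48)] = (12.4434*k^2 - 1.1997*k - (2.79*k + 2.61)*(8.92*k - 0.43) - 6.9192)/(-4.46*k^2 + 0.43*k + 2.48)^2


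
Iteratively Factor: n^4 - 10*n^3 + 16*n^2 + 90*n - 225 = (n + 3)*(n^3 - 13*n^2 + 55*n - 75) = (n - 5)*(n + 3)*(n^2 - 8*n + 15) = (n - 5)*(n - 3)*(n + 3)*(n - 5)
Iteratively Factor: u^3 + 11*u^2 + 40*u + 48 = (u + 3)*(u^2 + 8*u + 16) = (u + 3)*(u + 4)*(u + 4)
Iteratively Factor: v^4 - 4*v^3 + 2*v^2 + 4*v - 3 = (v - 3)*(v^3 - v^2 - v + 1) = (v - 3)*(v - 1)*(v^2 - 1) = (v - 3)*(v - 1)*(v + 1)*(v - 1)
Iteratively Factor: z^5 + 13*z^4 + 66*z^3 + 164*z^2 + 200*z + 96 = (z + 2)*(z^4 + 11*z^3 + 44*z^2 + 76*z + 48) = (z + 2)^2*(z^3 + 9*z^2 + 26*z + 24) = (z + 2)^3*(z^2 + 7*z + 12) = (z + 2)^3*(z + 3)*(z + 4)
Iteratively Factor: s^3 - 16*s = (s - 4)*(s^2 + 4*s) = s*(s - 4)*(s + 4)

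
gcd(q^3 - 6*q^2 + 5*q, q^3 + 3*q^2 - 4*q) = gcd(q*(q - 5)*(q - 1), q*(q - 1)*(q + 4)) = q^2 - q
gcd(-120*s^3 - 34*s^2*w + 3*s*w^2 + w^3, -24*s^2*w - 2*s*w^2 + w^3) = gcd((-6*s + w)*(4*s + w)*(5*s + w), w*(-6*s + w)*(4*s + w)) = 24*s^2 + 2*s*w - w^2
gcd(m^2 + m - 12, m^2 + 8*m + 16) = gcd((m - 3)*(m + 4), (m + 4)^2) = m + 4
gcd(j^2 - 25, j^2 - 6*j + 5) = j - 5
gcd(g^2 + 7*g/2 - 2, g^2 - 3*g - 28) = g + 4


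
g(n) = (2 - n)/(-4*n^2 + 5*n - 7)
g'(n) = (2 - n)*(8*n - 5)/(-4*n^2 + 5*n - 7)^2 - 1/(-4*n^2 + 5*n - 7)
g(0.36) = -0.29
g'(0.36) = 0.07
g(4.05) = 0.04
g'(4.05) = -0.00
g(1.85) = -0.01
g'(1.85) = 0.10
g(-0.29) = -0.26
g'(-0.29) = -0.10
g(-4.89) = -0.05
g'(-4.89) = -0.01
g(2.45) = 0.02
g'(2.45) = 0.03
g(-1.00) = -0.19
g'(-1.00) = -0.09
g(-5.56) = -0.05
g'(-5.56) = -0.01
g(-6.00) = -0.04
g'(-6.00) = -0.00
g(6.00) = 0.03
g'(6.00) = 0.00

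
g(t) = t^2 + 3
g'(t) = 2*t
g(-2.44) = 8.95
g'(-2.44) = -4.88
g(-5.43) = 32.48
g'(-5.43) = -10.86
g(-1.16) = 4.35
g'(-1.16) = -2.32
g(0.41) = 3.17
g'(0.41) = 0.82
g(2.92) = 11.53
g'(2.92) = 5.84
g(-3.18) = 13.11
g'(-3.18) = -6.36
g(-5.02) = 28.20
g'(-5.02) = -10.04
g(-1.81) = 6.28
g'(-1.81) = -3.62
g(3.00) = 12.00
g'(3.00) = 6.00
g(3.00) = 12.00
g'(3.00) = 6.00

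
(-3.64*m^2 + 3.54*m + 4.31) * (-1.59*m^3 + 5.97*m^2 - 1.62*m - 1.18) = 5.7876*m^5 - 27.3594*m^4 + 20.1777*m^3 + 24.2911*m^2 - 11.1594*m - 5.0858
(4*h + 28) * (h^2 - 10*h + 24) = 4*h^3 - 12*h^2 - 184*h + 672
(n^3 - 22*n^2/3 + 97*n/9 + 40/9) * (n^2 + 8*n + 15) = n^5 + 2*n^4/3 - 296*n^3/9 - 58*n^2/3 + 1775*n/9 + 200/3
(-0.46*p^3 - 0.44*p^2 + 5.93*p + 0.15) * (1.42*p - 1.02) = -0.6532*p^4 - 0.1556*p^3 + 8.8694*p^2 - 5.8356*p - 0.153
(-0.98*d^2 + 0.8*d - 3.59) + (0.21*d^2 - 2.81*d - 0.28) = -0.77*d^2 - 2.01*d - 3.87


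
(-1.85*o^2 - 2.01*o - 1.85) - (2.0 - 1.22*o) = -1.85*o^2 - 0.79*o - 3.85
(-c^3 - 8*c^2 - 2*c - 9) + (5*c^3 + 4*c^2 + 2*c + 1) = 4*c^3 - 4*c^2 - 8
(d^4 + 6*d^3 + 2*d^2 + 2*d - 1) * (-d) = -d^5 - 6*d^4 - 2*d^3 - 2*d^2 + d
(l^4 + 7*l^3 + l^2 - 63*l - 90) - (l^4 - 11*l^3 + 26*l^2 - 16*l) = 18*l^3 - 25*l^2 - 47*l - 90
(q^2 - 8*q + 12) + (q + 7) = q^2 - 7*q + 19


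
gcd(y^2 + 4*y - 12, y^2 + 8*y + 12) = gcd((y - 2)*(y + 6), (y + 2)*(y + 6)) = y + 6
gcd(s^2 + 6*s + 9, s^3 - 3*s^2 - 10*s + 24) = s + 3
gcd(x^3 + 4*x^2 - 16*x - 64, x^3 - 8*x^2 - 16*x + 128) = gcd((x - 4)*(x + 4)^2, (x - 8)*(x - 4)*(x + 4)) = x^2 - 16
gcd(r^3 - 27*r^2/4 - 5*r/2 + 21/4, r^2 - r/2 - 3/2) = r + 1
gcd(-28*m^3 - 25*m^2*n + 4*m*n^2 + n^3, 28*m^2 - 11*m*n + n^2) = 4*m - n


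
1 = 1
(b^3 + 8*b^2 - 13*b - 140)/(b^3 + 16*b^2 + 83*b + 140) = (b - 4)/(b + 4)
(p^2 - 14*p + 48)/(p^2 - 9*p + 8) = (p - 6)/(p - 1)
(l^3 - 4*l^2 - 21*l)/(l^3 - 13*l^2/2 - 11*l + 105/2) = 2*l/(2*l - 5)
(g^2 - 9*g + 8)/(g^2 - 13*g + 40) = (g - 1)/(g - 5)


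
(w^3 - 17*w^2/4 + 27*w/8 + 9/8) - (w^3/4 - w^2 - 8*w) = 3*w^3/4 - 13*w^2/4 + 91*w/8 + 9/8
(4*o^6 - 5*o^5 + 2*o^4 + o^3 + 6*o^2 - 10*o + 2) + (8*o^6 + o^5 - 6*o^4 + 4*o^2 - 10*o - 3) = 12*o^6 - 4*o^5 - 4*o^4 + o^3 + 10*o^2 - 20*o - 1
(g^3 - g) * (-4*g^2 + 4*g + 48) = -4*g^5 + 4*g^4 + 52*g^3 - 4*g^2 - 48*g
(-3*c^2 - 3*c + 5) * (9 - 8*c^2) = 24*c^4 + 24*c^3 - 67*c^2 - 27*c + 45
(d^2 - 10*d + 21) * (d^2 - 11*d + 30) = d^4 - 21*d^3 + 161*d^2 - 531*d + 630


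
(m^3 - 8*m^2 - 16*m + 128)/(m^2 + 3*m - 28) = (m^2 - 4*m - 32)/(m + 7)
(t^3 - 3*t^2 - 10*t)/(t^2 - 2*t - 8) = t*(t - 5)/(t - 4)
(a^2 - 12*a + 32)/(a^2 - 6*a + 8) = (a - 8)/(a - 2)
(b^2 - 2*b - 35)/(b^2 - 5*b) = (b^2 - 2*b - 35)/(b*(b - 5))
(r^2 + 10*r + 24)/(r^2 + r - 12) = (r + 6)/(r - 3)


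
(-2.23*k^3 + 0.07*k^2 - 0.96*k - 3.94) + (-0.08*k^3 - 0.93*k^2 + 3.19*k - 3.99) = -2.31*k^3 - 0.86*k^2 + 2.23*k - 7.93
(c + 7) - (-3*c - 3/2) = 4*c + 17/2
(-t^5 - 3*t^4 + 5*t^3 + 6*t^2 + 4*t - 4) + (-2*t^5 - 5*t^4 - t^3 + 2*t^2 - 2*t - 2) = -3*t^5 - 8*t^4 + 4*t^3 + 8*t^2 + 2*t - 6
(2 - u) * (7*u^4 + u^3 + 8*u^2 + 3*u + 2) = -7*u^5 + 13*u^4 - 6*u^3 + 13*u^2 + 4*u + 4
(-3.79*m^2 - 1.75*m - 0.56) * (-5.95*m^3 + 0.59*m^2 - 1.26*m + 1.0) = 22.5505*m^5 + 8.1764*m^4 + 7.0749*m^3 - 1.9154*m^2 - 1.0444*m - 0.56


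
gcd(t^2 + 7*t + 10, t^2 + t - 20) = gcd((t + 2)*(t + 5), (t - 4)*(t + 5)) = t + 5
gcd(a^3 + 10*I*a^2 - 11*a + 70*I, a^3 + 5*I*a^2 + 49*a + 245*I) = a^2 + 12*I*a - 35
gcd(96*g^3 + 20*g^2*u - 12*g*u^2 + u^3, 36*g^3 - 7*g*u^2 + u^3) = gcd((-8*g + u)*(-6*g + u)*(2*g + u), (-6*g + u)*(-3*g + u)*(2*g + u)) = -12*g^2 - 4*g*u + u^2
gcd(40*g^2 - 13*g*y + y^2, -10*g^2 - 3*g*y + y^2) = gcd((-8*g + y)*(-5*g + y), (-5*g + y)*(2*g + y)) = -5*g + y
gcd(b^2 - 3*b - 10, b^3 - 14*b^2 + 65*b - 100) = b - 5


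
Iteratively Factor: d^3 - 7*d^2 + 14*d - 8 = (d - 2)*(d^2 - 5*d + 4) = (d - 4)*(d - 2)*(d - 1)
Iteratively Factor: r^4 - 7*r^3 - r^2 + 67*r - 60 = (r + 3)*(r^3 - 10*r^2 + 29*r - 20) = (r - 5)*(r + 3)*(r^2 - 5*r + 4) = (r - 5)*(r - 1)*(r + 3)*(r - 4)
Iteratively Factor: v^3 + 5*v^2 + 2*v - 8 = (v + 4)*(v^2 + v - 2) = (v - 1)*(v + 4)*(v + 2)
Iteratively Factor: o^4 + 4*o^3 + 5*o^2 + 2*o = (o)*(o^3 + 4*o^2 + 5*o + 2) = o*(o + 2)*(o^2 + 2*o + 1) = o*(o + 1)*(o + 2)*(o + 1)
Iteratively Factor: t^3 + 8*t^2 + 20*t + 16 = (t + 4)*(t^2 + 4*t + 4) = (t + 2)*(t + 4)*(t + 2)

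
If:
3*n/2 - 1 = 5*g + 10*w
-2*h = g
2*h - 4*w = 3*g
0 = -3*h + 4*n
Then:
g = 16/71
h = -8/71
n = -6/71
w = -16/71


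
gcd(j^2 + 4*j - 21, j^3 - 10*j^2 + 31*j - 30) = j - 3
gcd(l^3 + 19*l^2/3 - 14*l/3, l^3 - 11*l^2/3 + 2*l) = l^2 - 2*l/3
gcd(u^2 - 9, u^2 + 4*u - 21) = u - 3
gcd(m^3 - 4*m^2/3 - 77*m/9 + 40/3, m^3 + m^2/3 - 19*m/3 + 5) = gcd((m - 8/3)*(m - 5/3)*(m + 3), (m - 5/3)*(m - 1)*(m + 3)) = m^2 + 4*m/3 - 5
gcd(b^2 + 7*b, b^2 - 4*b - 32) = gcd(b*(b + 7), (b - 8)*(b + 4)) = 1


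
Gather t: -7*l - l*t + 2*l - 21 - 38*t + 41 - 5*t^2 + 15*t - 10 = -5*l - 5*t^2 + t*(-l - 23) + 10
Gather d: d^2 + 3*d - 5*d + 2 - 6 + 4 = d^2 - 2*d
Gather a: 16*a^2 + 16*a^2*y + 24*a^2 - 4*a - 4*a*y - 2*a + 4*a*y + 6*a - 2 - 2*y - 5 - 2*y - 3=a^2*(16*y + 40) - 4*y - 10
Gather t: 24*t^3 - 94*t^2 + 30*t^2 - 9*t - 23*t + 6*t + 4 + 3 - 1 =24*t^3 - 64*t^2 - 26*t + 6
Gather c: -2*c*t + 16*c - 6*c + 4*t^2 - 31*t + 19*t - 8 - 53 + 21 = c*(10 - 2*t) + 4*t^2 - 12*t - 40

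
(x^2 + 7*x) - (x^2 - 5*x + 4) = 12*x - 4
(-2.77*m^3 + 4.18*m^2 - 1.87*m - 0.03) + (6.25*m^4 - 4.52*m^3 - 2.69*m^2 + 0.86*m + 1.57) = 6.25*m^4 - 7.29*m^3 + 1.49*m^2 - 1.01*m + 1.54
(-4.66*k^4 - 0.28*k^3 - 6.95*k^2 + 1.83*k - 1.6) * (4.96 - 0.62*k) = 2.8892*k^5 - 22.94*k^4 + 2.9202*k^3 - 35.6066*k^2 + 10.0688*k - 7.936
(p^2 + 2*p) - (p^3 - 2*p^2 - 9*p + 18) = -p^3 + 3*p^2 + 11*p - 18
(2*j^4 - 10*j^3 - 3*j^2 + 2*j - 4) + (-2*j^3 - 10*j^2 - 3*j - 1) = 2*j^4 - 12*j^3 - 13*j^2 - j - 5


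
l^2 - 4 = (l - 2)*(l + 2)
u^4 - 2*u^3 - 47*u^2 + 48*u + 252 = (u - 7)*(u - 3)*(u + 2)*(u + 6)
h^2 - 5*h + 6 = (h - 3)*(h - 2)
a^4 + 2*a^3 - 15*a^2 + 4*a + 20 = (a - 2)^2*(a + 1)*(a + 5)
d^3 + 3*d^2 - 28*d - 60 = (d - 5)*(d + 2)*(d + 6)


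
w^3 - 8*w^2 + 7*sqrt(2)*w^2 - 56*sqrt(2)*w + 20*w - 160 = (w - 8)*(w + 2*sqrt(2))*(w + 5*sqrt(2))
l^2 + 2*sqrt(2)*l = l*(l + 2*sqrt(2))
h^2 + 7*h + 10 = (h + 2)*(h + 5)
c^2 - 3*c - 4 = (c - 4)*(c + 1)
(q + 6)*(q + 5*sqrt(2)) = q^2 + 6*q + 5*sqrt(2)*q + 30*sqrt(2)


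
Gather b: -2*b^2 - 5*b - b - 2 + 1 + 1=-2*b^2 - 6*b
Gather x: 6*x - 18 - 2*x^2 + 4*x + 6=-2*x^2 + 10*x - 12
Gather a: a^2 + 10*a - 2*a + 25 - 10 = a^2 + 8*a + 15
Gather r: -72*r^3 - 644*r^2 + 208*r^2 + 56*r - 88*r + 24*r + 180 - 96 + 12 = -72*r^3 - 436*r^2 - 8*r + 96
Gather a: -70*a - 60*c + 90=-70*a - 60*c + 90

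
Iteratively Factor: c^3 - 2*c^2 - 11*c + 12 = (c - 4)*(c^2 + 2*c - 3) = (c - 4)*(c - 1)*(c + 3)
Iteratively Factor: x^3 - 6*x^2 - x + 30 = (x - 5)*(x^2 - x - 6) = (x - 5)*(x - 3)*(x + 2)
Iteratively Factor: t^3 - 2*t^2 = (t)*(t^2 - 2*t) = t*(t - 2)*(t)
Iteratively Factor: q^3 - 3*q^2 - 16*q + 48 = (q - 4)*(q^2 + q - 12) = (q - 4)*(q + 4)*(q - 3)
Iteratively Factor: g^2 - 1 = (g + 1)*(g - 1)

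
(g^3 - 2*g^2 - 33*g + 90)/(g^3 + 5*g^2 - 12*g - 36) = (g - 5)/(g + 2)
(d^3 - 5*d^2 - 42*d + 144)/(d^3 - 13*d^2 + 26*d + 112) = (d^2 + 3*d - 18)/(d^2 - 5*d - 14)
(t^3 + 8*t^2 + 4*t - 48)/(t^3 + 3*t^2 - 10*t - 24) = (t^2 + 4*t - 12)/(t^2 - t - 6)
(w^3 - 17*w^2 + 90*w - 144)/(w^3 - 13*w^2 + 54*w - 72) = (w - 8)/(w - 4)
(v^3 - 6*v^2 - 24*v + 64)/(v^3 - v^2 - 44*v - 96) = (v - 2)/(v + 3)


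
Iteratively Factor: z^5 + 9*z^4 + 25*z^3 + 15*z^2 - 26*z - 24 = (z + 4)*(z^4 + 5*z^3 + 5*z^2 - 5*z - 6) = (z - 1)*(z + 4)*(z^3 + 6*z^2 + 11*z + 6) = (z - 1)*(z + 1)*(z + 4)*(z^2 + 5*z + 6) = (z - 1)*(z + 1)*(z + 3)*(z + 4)*(z + 2)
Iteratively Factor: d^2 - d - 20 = (d + 4)*(d - 5)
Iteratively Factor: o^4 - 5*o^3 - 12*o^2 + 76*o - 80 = (o - 2)*(o^3 - 3*o^2 - 18*o + 40) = (o - 5)*(o - 2)*(o^2 + 2*o - 8) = (o - 5)*(o - 2)^2*(o + 4)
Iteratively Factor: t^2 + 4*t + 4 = (t + 2)*(t + 2)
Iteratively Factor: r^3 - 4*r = (r - 2)*(r^2 + 2*r) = (r - 2)*(r + 2)*(r)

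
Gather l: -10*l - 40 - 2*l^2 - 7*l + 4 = -2*l^2 - 17*l - 36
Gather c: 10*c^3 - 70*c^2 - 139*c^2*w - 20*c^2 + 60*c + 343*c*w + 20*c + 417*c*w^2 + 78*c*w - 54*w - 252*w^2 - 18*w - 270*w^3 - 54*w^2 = 10*c^3 + c^2*(-139*w - 90) + c*(417*w^2 + 421*w + 80) - 270*w^3 - 306*w^2 - 72*w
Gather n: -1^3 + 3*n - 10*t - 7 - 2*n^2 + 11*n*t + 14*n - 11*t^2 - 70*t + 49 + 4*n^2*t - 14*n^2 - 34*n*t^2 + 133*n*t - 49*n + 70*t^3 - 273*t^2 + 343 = n^2*(4*t - 16) + n*(-34*t^2 + 144*t - 32) + 70*t^3 - 284*t^2 - 80*t + 384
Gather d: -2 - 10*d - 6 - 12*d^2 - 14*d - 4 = -12*d^2 - 24*d - 12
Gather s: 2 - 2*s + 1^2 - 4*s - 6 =-6*s - 3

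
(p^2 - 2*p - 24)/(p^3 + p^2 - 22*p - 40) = (p - 6)/(p^2 - 3*p - 10)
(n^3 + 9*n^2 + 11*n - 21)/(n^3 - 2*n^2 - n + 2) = (n^2 + 10*n + 21)/(n^2 - n - 2)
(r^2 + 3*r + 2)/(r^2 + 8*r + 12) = (r + 1)/(r + 6)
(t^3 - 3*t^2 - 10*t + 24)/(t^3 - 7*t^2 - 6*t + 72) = (t - 2)/(t - 6)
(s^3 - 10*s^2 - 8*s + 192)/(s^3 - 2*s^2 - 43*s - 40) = (s^2 - 2*s - 24)/(s^2 + 6*s + 5)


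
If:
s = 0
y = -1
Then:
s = 0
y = -1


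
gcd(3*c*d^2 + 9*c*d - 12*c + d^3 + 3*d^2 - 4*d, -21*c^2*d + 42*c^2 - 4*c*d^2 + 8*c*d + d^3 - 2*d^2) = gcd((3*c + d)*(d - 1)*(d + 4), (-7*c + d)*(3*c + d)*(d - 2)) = 3*c + d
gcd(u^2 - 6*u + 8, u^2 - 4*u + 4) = u - 2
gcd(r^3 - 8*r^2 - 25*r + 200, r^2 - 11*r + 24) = r - 8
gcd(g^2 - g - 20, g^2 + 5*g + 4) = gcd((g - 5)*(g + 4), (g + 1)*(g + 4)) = g + 4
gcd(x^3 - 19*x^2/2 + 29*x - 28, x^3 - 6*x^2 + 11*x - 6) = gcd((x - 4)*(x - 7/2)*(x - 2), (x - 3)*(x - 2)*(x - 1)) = x - 2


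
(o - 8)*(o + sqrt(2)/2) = o^2 - 8*o + sqrt(2)*o/2 - 4*sqrt(2)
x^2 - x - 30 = (x - 6)*(x + 5)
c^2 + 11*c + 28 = (c + 4)*(c + 7)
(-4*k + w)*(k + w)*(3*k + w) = -12*k^3 - 13*k^2*w + w^3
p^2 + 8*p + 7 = (p + 1)*(p + 7)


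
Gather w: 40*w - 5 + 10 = 40*w + 5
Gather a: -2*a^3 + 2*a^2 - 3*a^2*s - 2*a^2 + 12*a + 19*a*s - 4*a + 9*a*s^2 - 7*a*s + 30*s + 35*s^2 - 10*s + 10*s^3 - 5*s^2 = -2*a^3 - 3*a^2*s + a*(9*s^2 + 12*s + 8) + 10*s^3 + 30*s^2 + 20*s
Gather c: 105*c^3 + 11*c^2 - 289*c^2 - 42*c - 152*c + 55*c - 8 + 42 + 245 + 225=105*c^3 - 278*c^2 - 139*c + 504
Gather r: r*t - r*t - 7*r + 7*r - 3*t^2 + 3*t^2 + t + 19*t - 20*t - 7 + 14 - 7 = 0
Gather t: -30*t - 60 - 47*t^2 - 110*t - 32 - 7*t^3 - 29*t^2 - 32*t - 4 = -7*t^3 - 76*t^2 - 172*t - 96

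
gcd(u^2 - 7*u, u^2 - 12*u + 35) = u - 7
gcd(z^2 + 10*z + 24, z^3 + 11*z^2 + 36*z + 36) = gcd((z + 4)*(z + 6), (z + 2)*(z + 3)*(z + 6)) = z + 6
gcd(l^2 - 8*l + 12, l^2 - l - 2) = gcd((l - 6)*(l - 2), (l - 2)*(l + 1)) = l - 2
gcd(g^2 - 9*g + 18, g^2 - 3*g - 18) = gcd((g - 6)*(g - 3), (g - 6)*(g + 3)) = g - 6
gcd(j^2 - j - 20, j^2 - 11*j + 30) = j - 5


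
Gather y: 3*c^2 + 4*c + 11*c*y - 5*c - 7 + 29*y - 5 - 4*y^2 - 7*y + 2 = 3*c^2 - c - 4*y^2 + y*(11*c + 22) - 10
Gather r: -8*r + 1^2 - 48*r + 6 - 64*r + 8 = 15 - 120*r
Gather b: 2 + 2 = 4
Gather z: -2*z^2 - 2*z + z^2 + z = -z^2 - z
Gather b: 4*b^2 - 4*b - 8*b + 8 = 4*b^2 - 12*b + 8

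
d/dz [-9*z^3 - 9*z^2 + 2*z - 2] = -27*z^2 - 18*z + 2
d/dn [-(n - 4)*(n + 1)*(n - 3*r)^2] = (n - 3*r)*((4 - n)*(n - 3*r) - 2*(n - 4)*(n + 1) - (n + 1)*(n - 3*r))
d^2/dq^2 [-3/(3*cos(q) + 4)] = 9*(3*cos(q)^2 - 4*cos(q) - 6)/(3*cos(q) + 4)^3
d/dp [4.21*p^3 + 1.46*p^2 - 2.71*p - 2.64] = 12.63*p^2 + 2.92*p - 2.71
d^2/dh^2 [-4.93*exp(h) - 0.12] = -4.93*exp(h)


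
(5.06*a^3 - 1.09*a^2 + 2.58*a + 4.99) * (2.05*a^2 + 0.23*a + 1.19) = 10.373*a^5 - 1.0707*a^4 + 11.0597*a^3 + 9.5258*a^2 + 4.2179*a + 5.9381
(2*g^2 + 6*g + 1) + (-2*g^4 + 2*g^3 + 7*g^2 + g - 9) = -2*g^4 + 2*g^3 + 9*g^2 + 7*g - 8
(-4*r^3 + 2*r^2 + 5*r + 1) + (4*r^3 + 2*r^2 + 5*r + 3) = 4*r^2 + 10*r + 4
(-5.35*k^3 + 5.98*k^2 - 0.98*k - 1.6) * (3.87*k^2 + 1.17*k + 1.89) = -20.7045*k^5 + 16.8831*k^4 - 6.9075*k^3 + 3.9636*k^2 - 3.7242*k - 3.024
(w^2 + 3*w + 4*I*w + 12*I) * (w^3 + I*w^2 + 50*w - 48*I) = w^5 + 3*w^4 + 5*I*w^4 + 46*w^3 + 15*I*w^3 + 138*w^2 + 152*I*w^2 + 192*w + 456*I*w + 576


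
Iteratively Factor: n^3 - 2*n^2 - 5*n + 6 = (n - 3)*(n^2 + n - 2) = (n - 3)*(n + 2)*(n - 1)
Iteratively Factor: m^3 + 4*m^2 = (m + 4)*(m^2) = m*(m + 4)*(m)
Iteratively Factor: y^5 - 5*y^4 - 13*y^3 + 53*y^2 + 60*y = (y - 4)*(y^4 - y^3 - 17*y^2 - 15*y) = (y - 5)*(y - 4)*(y^3 + 4*y^2 + 3*y) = (y - 5)*(y - 4)*(y + 3)*(y^2 + y) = (y - 5)*(y - 4)*(y + 1)*(y + 3)*(y)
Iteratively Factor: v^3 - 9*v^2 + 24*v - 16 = (v - 4)*(v^2 - 5*v + 4) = (v - 4)^2*(v - 1)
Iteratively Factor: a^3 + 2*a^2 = (a)*(a^2 + 2*a) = a^2*(a + 2)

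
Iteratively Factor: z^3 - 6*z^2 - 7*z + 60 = (z + 3)*(z^2 - 9*z + 20) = (z - 4)*(z + 3)*(z - 5)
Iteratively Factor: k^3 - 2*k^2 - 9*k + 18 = (k + 3)*(k^2 - 5*k + 6) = (k - 2)*(k + 3)*(k - 3)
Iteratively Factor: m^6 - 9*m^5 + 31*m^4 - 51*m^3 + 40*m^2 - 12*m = (m - 2)*(m^5 - 7*m^4 + 17*m^3 - 17*m^2 + 6*m) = m*(m - 2)*(m^4 - 7*m^3 + 17*m^2 - 17*m + 6) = m*(m - 2)*(m - 1)*(m^3 - 6*m^2 + 11*m - 6) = m*(m - 3)*(m - 2)*(m - 1)*(m^2 - 3*m + 2) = m*(m - 3)*(m - 2)^2*(m - 1)*(m - 1)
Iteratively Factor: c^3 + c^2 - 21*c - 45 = (c + 3)*(c^2 - 2*c - 15) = (c + 3)^2*(c - 5)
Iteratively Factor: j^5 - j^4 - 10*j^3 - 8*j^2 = (j + 2)*(j^4 - 3*j^3 - 4*j^2) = j*(j + 2)*(j^3 - 3*j^2 - 4*j) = j*(j + 1)*(j + 2)*(j^2 - 4*j) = j*(j - 4)*(j + 1)*(j + 2)*(j)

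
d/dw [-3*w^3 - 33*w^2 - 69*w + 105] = -9*w^2 - 66*w - 69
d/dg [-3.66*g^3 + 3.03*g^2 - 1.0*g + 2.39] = -10.98*g^2 + 6.06*g - 1.0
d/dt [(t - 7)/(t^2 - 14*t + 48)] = (t^2 - 14*t - 2*(t - 7)^2 + 48)/(t^2 - 14*t + 48)^2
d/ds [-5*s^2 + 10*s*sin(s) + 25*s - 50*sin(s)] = 10*s*cos(s) - 10*s + 10*sin(s) - 50*cos(s) + 25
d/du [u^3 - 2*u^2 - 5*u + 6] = 3*u^2 - 4*u - 5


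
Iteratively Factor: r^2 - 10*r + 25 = (r - 5)*(r - 5)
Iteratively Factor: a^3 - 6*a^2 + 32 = (a - 4)*(a^2 - 2*a - 8) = (a - 4)^2*(a + 2)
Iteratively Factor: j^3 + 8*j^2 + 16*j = (j)*(j^2 + 8*j + 16) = j*(j + 4)*(j + 4)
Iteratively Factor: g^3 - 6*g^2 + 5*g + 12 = (g - 4)*(g^2 - 2*g - 3) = (g - 4)*(g + 1)*(g - 3)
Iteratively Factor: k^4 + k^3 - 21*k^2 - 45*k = (k + 3)*(k^3 - 2*k^2 - 15*k) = (k + 3)^2*(k^2 - 5*k) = k*(k + 3)^2*(k - 5)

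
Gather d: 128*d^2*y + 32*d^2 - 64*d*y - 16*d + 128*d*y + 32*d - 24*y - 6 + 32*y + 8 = d^2*(128*y + 32) + d*(64*y + 16) + 8*y + 2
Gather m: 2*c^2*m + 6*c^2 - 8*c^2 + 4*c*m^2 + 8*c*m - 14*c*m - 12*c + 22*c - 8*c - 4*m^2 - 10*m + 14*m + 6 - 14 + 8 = -2*c^2 + 2*c + m^2*(4*c - 4) + m*(2*c^2 - 6*c + 4)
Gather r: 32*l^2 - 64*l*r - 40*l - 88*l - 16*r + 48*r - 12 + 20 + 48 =32*l^2 - 128*l + r*(32 - 64*l) + 56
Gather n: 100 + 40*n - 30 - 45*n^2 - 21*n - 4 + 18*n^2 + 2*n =-27*n^2 + 21*n + 66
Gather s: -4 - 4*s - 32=-4*s - 36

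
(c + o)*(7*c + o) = 7*c^2 + 8*c*o + o^2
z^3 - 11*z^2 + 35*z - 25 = (z - 5)^2*(z - 1)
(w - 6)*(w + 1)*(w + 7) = w^3 + 2*w^2 - 41*w - 42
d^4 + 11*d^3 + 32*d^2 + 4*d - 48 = (d - 1)*(d + 2)*(d + 4)*(d + 6)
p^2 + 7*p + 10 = (p + 2)*(p + 5)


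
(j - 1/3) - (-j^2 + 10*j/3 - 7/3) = j^2 - 7*j/3 + 2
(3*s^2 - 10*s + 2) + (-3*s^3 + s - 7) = -3*s^3 + 3*s^2 - 9*s - 5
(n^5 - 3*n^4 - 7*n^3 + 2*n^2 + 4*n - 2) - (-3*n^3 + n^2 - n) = n^5 - 3*n^4 - 4*n^3 + n^2 + 5*n - 2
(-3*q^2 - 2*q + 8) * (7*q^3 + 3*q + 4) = -21*q^5 - 14*q^4 + 47*q^3 - 18*q^2 + 16*q + 32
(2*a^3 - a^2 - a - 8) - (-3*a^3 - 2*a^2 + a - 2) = 5*a^3 + a^2 - 2*a - 6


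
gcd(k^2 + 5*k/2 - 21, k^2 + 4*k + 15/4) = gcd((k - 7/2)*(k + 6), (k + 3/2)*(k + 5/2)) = 1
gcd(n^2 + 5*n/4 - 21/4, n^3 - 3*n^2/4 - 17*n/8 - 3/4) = 1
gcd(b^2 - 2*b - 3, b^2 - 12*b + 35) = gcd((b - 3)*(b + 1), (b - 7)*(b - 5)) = 1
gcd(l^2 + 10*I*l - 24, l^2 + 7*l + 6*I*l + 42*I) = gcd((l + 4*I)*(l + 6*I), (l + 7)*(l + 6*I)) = l + 6*I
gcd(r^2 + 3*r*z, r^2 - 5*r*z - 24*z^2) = r + 3*z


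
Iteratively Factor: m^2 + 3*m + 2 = (m + 2)*(m + 1)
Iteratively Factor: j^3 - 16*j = (j - 4)*(j^2 + 4*j) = j*(j - 4)*(j + 4)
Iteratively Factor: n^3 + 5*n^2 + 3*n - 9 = (n + 3)*(n^2 + 2*n - 3) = (n - 1)*(n + 3)*(n + 3)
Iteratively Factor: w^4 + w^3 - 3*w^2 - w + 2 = (w + 2)*(w^3 - w^2 - w + 1) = (w - 1)*(w + 2)*(w^2 - 1) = (w - 1)^2*(w + 2)*(w + 1)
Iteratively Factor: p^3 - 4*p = (p)*(p^2 - 4) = p*(p - 2)*(p + 2)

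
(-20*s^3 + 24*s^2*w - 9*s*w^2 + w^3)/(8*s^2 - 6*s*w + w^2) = (-10*s^2 + 7*s*w - w^2)/(4*s - w)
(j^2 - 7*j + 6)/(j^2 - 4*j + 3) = (j - 6)/(j - 3)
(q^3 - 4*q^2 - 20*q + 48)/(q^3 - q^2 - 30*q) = (q^2 + 2*q - 8)/(q*(q + 5))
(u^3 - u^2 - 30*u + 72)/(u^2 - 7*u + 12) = u + 6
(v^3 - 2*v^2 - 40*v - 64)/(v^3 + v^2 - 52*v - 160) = (v + 2)/(v + 5)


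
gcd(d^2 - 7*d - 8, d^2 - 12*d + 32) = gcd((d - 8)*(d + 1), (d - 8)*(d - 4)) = d - 8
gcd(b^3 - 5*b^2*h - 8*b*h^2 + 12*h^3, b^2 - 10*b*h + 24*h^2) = b - 6*h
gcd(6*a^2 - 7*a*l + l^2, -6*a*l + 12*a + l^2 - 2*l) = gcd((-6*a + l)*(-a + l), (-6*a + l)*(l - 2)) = 6*a - l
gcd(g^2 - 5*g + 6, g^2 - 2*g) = g - 2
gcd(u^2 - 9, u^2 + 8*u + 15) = u + 3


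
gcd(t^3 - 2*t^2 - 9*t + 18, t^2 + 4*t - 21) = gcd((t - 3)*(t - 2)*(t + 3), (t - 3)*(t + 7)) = t - 3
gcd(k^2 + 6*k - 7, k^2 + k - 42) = k + 7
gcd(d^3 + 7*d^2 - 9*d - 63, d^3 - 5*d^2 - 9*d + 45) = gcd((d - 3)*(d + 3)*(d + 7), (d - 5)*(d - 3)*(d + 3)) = d^2 - 9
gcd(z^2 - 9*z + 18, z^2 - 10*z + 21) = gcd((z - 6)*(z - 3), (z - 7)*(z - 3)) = z - 3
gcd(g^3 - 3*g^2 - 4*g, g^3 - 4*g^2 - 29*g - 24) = g + 1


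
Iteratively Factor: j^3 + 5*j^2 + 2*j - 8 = (j + 4)*(j^2 + j - 2) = (j + 2)*(j + 4)*(j - 1)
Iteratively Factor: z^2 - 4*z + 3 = (z - 3)*(z - 1)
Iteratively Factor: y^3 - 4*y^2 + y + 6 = (y + 1)*(y^2 - 5*y + 6) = (y - 2)*(y + 1)*(y - 3)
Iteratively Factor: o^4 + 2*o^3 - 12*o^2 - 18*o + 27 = (o + 3)*(o^3 - o^2 - 9*o + 9) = (o - 1)*(o + 3)*(o^2 - 9) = (o - 3)*(o - 1)*(o + 3)*(o + 3)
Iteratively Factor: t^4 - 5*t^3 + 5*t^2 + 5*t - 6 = (t - 3)*(t^3 - 2*t^2 - t + 2) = (t - 3)*(t - 2)*(t^2 - 1) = (t - 3)*(t - 2)*(t + 1)*(t - 1)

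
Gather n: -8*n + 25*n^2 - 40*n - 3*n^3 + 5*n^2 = -3*n^3 + 30*n^2 - 48*n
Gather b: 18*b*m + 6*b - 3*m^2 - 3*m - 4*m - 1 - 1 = b*(18*m + 6) - 3*m^2 - 7*m - 2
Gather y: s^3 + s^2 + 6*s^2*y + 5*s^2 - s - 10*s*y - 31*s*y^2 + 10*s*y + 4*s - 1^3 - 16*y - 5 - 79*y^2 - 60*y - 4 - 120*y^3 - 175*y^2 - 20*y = s^3 + 6*s^2 + 3*s - 120*y^3 + y^2*(-31*s - 254) + y*(6*s^2 - 96) - 10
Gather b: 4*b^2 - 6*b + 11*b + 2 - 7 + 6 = 4*b^2 + 5*b + 1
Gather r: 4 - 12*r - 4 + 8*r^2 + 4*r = 8*r^2 - 8*r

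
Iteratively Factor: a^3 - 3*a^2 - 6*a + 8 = (a - 1)*(a^2 - 2*a - 8) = (a - 1)*(a + 2)*(a - 4)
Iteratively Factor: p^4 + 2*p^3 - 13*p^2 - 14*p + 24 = (p - 1)*(p^3 + 3*p^2 - 10*p - 24) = (p - 1)*(p + 2)*(p^2 + p - 12) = (p - 3)*(p - 1)*(p + 2)*(p + 4)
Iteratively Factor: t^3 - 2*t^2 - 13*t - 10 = (t + 1)*(t^2 - 3*t - 10) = (t - 5)*(t + 1)*(t + 2)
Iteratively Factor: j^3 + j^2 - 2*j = (j)*(j^2 + j - 2) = j*(j - 1)*(j + 2)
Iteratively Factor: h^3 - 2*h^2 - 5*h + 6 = (h + 2)*(h^2 - 4*h + 3) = (h - 1)*(h + 2)*(h - 3)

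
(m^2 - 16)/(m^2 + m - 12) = (m - 4)/(m - 3)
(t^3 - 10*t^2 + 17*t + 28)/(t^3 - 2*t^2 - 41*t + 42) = (t^2 - 3*t - 4)/(t^2 + 5*t - 6)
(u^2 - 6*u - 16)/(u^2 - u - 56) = (u + 2)/(u + 7)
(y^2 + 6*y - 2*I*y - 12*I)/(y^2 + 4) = (y + 6)/(y + 2*I)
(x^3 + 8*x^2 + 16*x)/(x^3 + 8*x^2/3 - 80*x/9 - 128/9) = 9*x*(x + 4)/(9*x^2 - 12*x - 32)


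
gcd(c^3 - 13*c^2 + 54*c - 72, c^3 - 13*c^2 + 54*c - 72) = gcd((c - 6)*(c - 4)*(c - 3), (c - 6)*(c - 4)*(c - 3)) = c^3 - 13*c^2 + 54*c - 72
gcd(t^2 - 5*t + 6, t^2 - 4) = t - 2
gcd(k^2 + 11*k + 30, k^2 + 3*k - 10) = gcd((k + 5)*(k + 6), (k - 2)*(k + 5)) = k + 5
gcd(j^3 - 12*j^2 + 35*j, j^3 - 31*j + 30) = j - 5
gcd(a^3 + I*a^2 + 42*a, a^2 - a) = a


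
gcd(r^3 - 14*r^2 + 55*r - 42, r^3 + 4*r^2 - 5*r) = r - 1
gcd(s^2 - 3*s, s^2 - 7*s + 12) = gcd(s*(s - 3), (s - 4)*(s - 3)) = s - 3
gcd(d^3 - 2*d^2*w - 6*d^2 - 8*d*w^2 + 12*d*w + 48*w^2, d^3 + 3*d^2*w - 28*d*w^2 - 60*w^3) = d + 2*w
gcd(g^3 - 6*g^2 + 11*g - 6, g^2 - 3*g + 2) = g^2 - 3*g + 2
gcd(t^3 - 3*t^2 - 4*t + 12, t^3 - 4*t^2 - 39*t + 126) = t - 3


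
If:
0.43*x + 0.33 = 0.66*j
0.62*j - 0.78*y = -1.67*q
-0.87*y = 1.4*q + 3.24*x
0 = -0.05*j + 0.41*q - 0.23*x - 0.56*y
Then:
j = 0.81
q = -0.65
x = 0.48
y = -0.75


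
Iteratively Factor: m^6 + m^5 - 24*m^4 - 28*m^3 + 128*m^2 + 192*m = (m + 4)*(m^5 - 3*m^4 - 12*m^3 + 20*m^2 + 48*m) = (m - 4)*(m + 4)*(m^4 + m^3 - 8*m^2 - 12*m) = (m - 4)*(m + 2)*(m + 4)*(m^3 - m^2 - 6*m) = (m - 4)*(m + 2)^2*(m + 4)*(m^2 - 3*m) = m*(m - 4)*(m + 2)^2*(m + 4)*(m - 3)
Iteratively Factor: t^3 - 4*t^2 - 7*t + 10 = (t - 5)*(t^2 + t - 2) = (t - 5)*(t - 1)*(t + 2)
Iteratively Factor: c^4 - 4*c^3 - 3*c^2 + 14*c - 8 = (c - 1)*(c^3 - 3*c^2 - 6*c + 8) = (c - 1)*(c + 2)*(c^2 - 5*c + 4) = (c - 4)*(c - 1)*(c + 2)*(c - 1)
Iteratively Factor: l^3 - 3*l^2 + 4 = (l - 2)*(l^2 - l - 2) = (l - 2)^2*(l + 1)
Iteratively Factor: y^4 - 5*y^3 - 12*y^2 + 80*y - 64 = (y - 1)*(y^3 - 4*y^2 - 16*y + 64) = (y - 4)*(y - 1)*(y^2 - 16) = (y - 4)*(y - 1)*(y + 4)*(y - 4)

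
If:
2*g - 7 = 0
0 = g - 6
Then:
No Solution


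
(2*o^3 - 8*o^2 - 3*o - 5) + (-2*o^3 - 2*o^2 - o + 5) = -10*o^2 - 4*o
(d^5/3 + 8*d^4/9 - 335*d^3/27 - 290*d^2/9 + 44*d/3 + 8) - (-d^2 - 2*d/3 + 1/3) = d^5/3 + 8*d^4/9 - 335*d^3/27 - 281*d^2/9 + 46*d/3 + 23/3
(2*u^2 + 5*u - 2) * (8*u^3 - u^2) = 16*u^5 + 38*u^4 - 21*u^3 + 2*u^2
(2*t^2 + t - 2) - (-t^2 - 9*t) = 3*t^2 + 10*t - 2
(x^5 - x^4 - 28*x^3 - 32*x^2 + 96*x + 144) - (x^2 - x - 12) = x^5 - x^4 - 28*x^3 - 33*x^2 + 97*x + 156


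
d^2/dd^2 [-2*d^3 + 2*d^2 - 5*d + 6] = 4 - 12*d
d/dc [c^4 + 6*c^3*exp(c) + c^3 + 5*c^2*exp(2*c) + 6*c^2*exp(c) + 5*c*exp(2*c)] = 6*c^3*exp(c) + 4*c^3 + 10*c^2*exp(2*c) + 24*c^2*exp(c) + 3*c^2 + 20*c*exp(2*c) + 12*c*exp(c) + 5*exp(2*c)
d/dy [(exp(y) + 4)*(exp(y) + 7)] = (2*exp(y) + 11)*exp(y)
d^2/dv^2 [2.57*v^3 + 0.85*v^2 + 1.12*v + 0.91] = 15.42*v + 1.7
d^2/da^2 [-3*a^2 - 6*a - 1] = -6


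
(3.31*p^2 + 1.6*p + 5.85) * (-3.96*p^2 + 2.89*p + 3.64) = -13.1076*p^4 + 3.2299*p^3 - 6.49359999999999*p^2 + 22.7305*p + 21.294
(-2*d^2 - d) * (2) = -4*d^2 - 2*d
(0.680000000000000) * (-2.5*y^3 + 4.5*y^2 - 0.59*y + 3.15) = -1.7*y^3 + 3.06*y^2 - 0.4012*y + 2.142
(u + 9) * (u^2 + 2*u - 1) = u^3 + 11*u^2 + 17*u - 9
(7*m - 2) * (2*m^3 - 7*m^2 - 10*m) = 14*m^4 - 53*m^3 - 56*m^2 + 20*m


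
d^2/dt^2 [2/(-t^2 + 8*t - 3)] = 4*(t^2 - 8*t - 4*(t - 4)^2 + 3)/(t^2 - 8*t + 3)^3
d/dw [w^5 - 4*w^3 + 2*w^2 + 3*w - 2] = 5*w^4 - 12*w^2 + 4*w + 3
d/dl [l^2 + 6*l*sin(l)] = 6*l*cos(l) + 2*l + 6*sin(l)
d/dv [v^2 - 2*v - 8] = 2*v - 2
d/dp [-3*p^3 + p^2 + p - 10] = -9*p^2 + 2*p + 1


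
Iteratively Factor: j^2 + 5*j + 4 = (j + 4)*(j + 1)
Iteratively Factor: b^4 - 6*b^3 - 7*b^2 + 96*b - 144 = (b - 3)*(b^3 - 3*b^2 - 16*b + 48) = (b - 3)^2*(b^2 - 16) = (b - 3)^2*(b + 4)*(b - 4)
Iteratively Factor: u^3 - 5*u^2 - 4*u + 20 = (u - 2)*(u^2 - 3*u - 10) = (u - 5)*(u - 2)*(u + 2)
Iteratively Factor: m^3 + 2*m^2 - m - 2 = (m + 1)*(m^2 + m - 2) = (m + 1)*(m + 2)*(m - 1)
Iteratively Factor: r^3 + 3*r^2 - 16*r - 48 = (r + 4)*(r^2 - r - 12) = (r + 3)*(r + 4)*(r - 4)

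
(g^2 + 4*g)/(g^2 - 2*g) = (g + 4)/(g - 2)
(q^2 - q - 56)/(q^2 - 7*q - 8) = (q + 7)/(q + 1)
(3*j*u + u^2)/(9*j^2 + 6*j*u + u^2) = u/(3*j + u)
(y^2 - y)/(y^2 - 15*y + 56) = y*(y - 1)/(y^2 - 15*y + 56)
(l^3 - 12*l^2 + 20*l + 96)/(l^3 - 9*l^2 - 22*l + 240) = (l + 2)/(l + 5)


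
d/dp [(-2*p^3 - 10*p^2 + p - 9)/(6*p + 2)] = 2*(-3*p^3 - 9*p^2 - 5*p + 7)/(9*p^2 + 6*p + 1)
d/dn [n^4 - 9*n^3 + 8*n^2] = n*(4*n^2 - 27*n + 16)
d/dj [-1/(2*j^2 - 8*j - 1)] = 4*(j - 2)/(-2*j^2 + 8*j + 1)^2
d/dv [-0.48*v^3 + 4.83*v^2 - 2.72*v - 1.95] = -1.44*v^2 + 9.66*v - 2.72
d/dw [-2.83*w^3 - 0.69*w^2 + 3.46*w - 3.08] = -8.49*w^2 - 1.38*w + 3.46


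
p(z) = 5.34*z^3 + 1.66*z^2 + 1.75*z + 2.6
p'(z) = 16.02*z^2 + 3.32*z + 1.75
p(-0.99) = -2.69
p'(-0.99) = 14.16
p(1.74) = 38.80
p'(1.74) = 56.03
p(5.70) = 1055.44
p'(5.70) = 541.16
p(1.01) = 11.56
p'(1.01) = 21.45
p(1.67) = 35.02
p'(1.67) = 51.97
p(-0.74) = 0.05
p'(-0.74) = 8.07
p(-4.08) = -339.59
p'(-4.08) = 254.88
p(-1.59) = -17.45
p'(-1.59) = 36.97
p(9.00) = 4045.67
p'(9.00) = 1329.25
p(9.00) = 4045.67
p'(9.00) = 1329.25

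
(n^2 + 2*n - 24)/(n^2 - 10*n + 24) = (n + 6)/(n - 6)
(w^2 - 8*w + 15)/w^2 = 1 - 8/w + 15/w^2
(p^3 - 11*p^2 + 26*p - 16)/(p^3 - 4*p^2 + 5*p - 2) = (p - 8)/(p - 1)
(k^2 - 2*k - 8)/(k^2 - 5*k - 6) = (-k^2 + 2*k + 8)/(-k^2 + 5*k + 6)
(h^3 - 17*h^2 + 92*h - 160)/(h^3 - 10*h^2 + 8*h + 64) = (h - 5)/(h + 2)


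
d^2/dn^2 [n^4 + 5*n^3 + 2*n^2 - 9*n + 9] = 12*n^2 + 30*n + 4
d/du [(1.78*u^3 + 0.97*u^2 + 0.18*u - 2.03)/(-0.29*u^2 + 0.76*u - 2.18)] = (-0.5162*u^4 + 2.7056*u^3 - 10.8518*u^2 - 5.4066*u + 1.1504)/(0.0841*u^4 - 0.4408*u^3 + 1.842*u^2 - 3.3136*u + 4.7524)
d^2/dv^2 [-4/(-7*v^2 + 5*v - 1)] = 8*(-49*v^2 + 35*v + (14*v - 5)^2 - 7)/(7*v^2 - 5*v + 1)^3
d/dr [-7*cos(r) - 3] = 7*sin(r)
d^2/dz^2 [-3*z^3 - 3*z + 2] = -18*z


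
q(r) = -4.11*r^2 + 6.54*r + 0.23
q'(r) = 6.54 - 8.22*r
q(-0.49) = -3.96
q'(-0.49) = 10.57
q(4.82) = -63.73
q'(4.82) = -33.08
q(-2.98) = -55.76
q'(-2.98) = 31.04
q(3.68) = -31.36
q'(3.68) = -23.71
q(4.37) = -49.68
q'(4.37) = -29.38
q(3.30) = -22.95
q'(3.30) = -20.59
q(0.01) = 0.29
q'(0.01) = 6.46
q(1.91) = -2.27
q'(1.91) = -9.16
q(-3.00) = -56.38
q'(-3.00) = 31.20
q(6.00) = -108.49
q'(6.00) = -42.78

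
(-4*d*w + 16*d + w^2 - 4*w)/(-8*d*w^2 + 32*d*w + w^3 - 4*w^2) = (-4*d + w)/(w*(-8*d + w))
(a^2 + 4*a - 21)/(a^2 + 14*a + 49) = (a - 3)/(a + 7)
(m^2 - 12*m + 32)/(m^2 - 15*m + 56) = (m - 4)/(m - 7)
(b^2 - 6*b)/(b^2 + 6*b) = (b - 6)/(b + 6)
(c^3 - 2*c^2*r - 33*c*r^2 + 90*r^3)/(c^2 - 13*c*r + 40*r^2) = (-c^2 - 3*c*r + 18*r^2)/(-c + 8*r)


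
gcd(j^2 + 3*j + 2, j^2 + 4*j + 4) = j + 2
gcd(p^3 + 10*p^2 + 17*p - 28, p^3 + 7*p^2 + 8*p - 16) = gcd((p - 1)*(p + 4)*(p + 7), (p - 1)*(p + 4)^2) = p^2 + 3*p - 4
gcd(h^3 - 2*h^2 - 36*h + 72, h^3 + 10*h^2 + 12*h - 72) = h^2 + 4*h - 12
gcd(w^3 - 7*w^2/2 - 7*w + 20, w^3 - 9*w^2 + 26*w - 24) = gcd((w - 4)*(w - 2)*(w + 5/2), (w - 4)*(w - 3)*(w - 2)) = w^2 - 6*w + 8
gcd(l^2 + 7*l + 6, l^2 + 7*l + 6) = l^2 + 7*l + 6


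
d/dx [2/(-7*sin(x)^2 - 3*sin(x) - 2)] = 2*(14*sin(x) + 3)*cos(x)/(7*sin(x)^2 + 3*sin(x) + 2)^2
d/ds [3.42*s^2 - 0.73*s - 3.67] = 6.84*s - 0.73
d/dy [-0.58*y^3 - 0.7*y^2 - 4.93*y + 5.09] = -1.74*y^2 - 1.4*y - 4.93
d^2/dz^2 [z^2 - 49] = 2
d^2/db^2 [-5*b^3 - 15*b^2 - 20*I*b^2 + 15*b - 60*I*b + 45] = -30*b - 30 - 40*I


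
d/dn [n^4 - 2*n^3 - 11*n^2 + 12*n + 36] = 4*n^3 - 6*n^2 - 22*n + 12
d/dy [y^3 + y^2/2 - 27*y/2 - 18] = 3*y^2 + y - 27/2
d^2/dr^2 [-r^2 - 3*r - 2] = -2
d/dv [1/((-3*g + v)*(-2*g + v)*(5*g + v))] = (-(2*g - v)*(3*g - v) + (2*g - v)*(5*g + v) + (3*g - v)*(5*g + v))/((2*g - v)^2*(3*g - v)^2*(5*g + v)^2)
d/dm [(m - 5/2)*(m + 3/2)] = 2*m - 1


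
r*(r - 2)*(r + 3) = r^3 + r^2 - 6*r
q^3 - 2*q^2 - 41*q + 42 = (q - 7)*(q - 1)*(q + 6)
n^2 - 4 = (n - 2)*(n + 2)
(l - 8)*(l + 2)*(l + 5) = l^3 - l^2 - 46*l - 80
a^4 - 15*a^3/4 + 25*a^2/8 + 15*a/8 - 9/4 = (a - 2)*(a - 3/2)*(a - 1)*(a + 3/4)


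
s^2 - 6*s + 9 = (s - 3)^2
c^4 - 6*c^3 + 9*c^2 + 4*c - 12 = (c - 3)*(c - 2)^2*(c + 1)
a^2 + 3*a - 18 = (a - 3)*(a + 6)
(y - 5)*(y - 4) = y^2 - 9*y + 20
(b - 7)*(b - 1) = b^2 - 8*b + 7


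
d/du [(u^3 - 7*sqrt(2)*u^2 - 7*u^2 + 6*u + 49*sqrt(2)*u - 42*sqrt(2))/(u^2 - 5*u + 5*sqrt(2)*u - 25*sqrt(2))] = (u^4 - 10*u^3 + 10*sqrt(2)*u^3 - 124*sqrt(2)*u^2 - 41*u^2 + 434*sqrt(2)*u + 700*u - 2030 - 360*sqrt(2))/(u^4 - 10*u^3 + 10*sqrt(2)*u^3 - 100*sqrt(2)*u^2 + 75*u^2 - 500*u + 250*sqrt(2)*u + 1250)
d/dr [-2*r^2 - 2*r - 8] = -4*r - 2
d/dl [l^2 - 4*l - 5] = 2*l - 4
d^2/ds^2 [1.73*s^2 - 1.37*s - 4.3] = 3.46000000000000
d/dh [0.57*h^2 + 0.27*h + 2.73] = 1.14*h + 0.27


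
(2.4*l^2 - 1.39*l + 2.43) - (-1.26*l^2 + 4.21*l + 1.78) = 3.66*l^2 - 5.6*l + 0.65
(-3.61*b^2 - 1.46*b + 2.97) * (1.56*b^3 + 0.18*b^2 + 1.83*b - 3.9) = -5.6316*b^5 - 2.9274*b^4 - 2.2359*b^3 + 11.9418*b^2 + 11.1291*b - 11.583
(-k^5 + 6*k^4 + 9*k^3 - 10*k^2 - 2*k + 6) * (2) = -2*k^5 + 12*k^4 + 18*k^3 - 20*k^2 - 4*k + 12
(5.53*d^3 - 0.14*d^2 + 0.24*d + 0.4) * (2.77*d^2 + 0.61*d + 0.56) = 15.3181*d^5 + 2.9855*d^4 + 3.6762*d^3 + 1.176*d^2 + 0.3784*d + 0.224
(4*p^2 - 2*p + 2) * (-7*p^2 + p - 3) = -28*p^4 + 18*p^3 - 28*p^2 + 8*p - 6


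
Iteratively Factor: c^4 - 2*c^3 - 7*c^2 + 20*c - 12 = (c + 3)*(c^3 - 5*c^2 + 8*c - 4) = (c - 2)*(c + 3)*(c^2 - 3*c + 2) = (c - 2)*(c - 1)*(c + 3)*(c - 2)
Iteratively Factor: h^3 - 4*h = (h - 2)*(h^2 + 2*h) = h*(h - 2)*(h + 2)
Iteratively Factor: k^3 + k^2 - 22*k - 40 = (k + 2)*(k^2 - k - 20) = (k + 2)*(k + 4)*(k - 5)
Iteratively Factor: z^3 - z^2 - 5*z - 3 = (z + 1)*(z^2 - 2*z - 3) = (z - 3)*(z + 1)*(z + 1)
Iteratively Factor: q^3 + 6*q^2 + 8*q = (q + 2)*(q^2 + 4*q) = (q + 2)*(q + 4)*(q)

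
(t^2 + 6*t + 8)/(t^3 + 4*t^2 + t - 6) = (t + 4)/(t^2 + 2*t - 3)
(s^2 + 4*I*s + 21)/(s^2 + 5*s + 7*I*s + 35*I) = (s - 3*I)/(s + 5)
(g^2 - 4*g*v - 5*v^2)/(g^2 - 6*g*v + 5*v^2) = (-g - v)/(-g + v)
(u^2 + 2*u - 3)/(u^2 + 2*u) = (u^2 + 2*u - 3)/(u*(u + 2))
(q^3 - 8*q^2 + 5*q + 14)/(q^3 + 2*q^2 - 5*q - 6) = (q - 7)/(q + 3)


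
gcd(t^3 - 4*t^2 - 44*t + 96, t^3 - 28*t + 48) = t^2 + 4*t - 12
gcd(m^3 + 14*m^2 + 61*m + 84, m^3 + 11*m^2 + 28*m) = m^2 + 11*m + 28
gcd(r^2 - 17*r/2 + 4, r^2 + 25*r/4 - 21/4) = 1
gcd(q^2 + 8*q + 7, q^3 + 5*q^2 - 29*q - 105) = q + 7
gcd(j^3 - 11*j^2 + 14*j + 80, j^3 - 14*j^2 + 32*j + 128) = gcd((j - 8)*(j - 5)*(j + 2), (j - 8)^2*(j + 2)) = j^2 - 6*j - 16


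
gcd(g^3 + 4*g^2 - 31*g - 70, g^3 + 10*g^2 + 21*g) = g + 7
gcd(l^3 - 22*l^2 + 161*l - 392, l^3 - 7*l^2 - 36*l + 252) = l - 7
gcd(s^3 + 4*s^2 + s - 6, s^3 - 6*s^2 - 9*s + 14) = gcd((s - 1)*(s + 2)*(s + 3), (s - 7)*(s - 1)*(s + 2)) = s^2 + s - 2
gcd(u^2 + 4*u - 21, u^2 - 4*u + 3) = u - 3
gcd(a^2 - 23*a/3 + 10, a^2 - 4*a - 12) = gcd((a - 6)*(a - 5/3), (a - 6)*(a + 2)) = a - 6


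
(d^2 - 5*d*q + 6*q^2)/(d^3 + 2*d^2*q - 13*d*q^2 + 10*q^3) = (-d + 3*q)/(-d^2 - 4*d*q + 5*q^2)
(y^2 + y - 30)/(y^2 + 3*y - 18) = (y - 5)/(y - 3)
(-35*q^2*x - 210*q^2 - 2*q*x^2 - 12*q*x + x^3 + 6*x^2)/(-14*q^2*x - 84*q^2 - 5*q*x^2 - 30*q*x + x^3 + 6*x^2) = (5*q + x)/(2*q + x)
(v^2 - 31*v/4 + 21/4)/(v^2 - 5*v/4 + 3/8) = 2*(v - 7)/(2*v - 1)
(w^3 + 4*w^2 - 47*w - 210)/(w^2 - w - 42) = w + 5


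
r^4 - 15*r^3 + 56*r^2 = r^2*(r - 8)*(r - 7)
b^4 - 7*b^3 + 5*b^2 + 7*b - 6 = (b - 6)*(b - 1)^2*(b + 1)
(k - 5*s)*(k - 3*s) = k^2 - 8*k*s + 15*s^2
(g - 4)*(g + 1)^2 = g^3 - 2*g^2 - 7*g - 4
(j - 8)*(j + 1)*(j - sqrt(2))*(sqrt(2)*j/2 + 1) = sqrt(2)*j^4/2 - 7*sqrt(2)*j^3/2 - 5*sqrt(2)*j^2 + 7*sqrt(2)*j + 8*sqrt(2)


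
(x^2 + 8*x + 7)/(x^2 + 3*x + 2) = (x + 7)/(x + 2)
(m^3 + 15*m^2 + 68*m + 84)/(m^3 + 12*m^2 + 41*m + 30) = (m^2 + 9*m + 14)/(m^2 + 6*m + 5)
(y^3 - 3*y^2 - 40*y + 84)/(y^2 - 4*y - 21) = (y^2 + 4*y - 12)/(y + 3)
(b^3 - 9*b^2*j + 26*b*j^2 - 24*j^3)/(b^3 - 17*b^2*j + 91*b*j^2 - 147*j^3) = (b^2 - 6*b*j + 8*j^2)/(b^2 - 14*b*j + 49*j^2)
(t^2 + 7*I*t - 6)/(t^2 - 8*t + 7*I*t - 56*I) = (t^2 + 7*I*t - 6)/(t^2 + t*(-8 + 7*I) - 56*I)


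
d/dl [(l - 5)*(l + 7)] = 2*l + 2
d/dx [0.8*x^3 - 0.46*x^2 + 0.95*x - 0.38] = 2.4*x^2 - 0.92*x + 0.95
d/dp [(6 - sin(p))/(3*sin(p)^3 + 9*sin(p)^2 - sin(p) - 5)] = (6*sin(p)^3 - 45*sin(p)^2 - 108*sin(p) + 11)*cos(p)/(3*sin(p)^3 + 9*sin(p)^2 - sin(p) - 5)^2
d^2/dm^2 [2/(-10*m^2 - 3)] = 120*(1 - 10*m^2)/(10*m^2 + 3)^3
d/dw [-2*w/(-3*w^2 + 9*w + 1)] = 2*(-3*w^2 - 1)/(9*w^4 - 54*w^3 + 75*w^2 + 18*w + 1)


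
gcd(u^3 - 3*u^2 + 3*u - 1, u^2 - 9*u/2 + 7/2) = u - 1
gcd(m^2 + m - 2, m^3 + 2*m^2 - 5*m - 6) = 1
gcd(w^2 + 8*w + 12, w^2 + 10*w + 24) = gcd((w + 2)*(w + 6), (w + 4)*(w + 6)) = w + 6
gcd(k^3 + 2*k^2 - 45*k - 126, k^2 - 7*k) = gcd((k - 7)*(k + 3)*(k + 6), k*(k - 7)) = k - 7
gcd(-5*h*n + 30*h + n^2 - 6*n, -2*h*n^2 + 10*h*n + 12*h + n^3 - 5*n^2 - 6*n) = n - 6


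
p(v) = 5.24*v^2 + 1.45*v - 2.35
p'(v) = 10.48*v + 1.45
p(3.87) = 81.74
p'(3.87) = 42.01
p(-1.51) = 7.41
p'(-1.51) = -14.37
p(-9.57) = 463.68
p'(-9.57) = -98.84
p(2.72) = 40.36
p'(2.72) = 29.96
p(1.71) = 15.45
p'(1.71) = 19.37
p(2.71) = 40.06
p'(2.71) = 29.85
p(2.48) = 33.47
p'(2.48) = 27.44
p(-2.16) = 18.97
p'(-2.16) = -21.19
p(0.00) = -2.35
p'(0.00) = 1.45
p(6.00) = 194.99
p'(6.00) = 64.33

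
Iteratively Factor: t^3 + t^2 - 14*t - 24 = (t + 2)*(t^2 - t - 12) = (t + 2)*(t + 3)*(t - 4)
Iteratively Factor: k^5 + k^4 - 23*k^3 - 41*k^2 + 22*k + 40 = (k - 5)*(k^4 + 6*k^3 + 7*k^2 - 6*k - 8) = (k - 5)*(k + 4)*(k^3 + 2*k^2 - k - 2) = (k - 5)*(k + 2)*(k + 4)*(k^2 - 1) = (k - 5)*(k + 1)*(k + 2)*(k + 4)*(k - 1)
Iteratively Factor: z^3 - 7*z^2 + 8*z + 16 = (z - 4)*(z^2 - 3*z - 4) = (z - 4)^2*(z + 1)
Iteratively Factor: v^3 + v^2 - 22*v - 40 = (v + 4)*(v^2 - 3*v - 10) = (v - 5)*(v + 4)*(v + 2)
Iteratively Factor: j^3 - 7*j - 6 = (j + 2)*(j^2 - 2*j - 3) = (j - 3)*(j + 2)*(j + 1)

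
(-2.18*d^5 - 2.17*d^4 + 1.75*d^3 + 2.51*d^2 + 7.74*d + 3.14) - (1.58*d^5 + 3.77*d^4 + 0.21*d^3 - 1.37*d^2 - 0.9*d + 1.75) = -3.76*d^5 - 5.94*d^4 + 1.54*d^3 + 3.88*d^2 + 8.64*d + 1.39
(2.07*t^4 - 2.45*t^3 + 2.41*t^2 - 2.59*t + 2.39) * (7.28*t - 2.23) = 15.0696*t^5 - 22.4521*t^4 + 23.0083*t^3 - 24.2295*t^2 + 23.1749*t - 5.3297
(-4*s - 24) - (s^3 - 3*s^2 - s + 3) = -s^3 + 3*s^2 - 3*s - 27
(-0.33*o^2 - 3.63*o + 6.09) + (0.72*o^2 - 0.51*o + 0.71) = 0.39*o^2 - 4.14*o + 6.8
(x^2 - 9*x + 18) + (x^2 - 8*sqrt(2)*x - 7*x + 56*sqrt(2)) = 2*x^2 - 16*x - 8*sqrt(2)*x + 18 + 56*sqrt(2)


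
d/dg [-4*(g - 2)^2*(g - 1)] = 4*(4 - 3*g)*(g - 2)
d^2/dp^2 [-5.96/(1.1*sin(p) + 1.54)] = (7.2116*sin(p)^2 - 10.09624*sin(p) - 14.4232)/(1.1*sin(p) + 1.54)^3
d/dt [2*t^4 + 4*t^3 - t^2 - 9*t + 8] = 8*t^3 + 12*t^2 - 2*t - 9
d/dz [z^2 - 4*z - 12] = 2*z - 4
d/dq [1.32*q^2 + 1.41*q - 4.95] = 2.64*q + 1.41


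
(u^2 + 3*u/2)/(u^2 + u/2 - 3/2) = u/(u - 1)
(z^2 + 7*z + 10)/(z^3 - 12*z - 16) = (z + 5)/(z^2 - 2*z - 8)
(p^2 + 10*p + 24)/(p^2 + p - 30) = (p + 4)/(p - 5)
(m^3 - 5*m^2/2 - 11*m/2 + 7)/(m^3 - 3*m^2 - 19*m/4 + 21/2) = 2*(m - 1)/(2*m - 3)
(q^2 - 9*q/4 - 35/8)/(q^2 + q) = (8*q^2 - 18*q - 35)/(8*q*(q + 1))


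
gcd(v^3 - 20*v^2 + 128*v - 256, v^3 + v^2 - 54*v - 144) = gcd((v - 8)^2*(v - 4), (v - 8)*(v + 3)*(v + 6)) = v - 8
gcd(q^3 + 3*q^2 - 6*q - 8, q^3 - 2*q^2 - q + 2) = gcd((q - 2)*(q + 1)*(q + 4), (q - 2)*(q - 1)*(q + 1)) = q^2 - q - 2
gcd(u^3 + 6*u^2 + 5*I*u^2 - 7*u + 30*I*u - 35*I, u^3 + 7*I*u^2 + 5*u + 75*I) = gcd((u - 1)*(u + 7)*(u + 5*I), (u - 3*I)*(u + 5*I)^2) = u + 5*I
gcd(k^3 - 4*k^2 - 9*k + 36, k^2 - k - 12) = k^2 - k - 12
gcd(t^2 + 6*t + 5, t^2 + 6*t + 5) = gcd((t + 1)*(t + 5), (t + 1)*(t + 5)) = t^2 + 6*t + 5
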